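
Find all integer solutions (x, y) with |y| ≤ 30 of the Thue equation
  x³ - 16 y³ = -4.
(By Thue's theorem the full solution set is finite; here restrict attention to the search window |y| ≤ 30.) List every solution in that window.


The equation is x³ - 16y³ = -4. For fixed y, x³ = 16·y³ − 4, so a solution requires the RHS to be a perfect cube.
Strategy: iterate y from -30 to 30, compute RHS = 16·y³ − 4, and check whether it is a (positive or negative) perfect cube.
Check small values of y:
  y = 0: RHS = -4 is not a perfect cube.
  y = 1: RHS = 12 is not a perfect cube.
  y = -1: RHS = -20 is not a perfect cube.
  y = 2: RHS = 124 is not a perfect cube.
  y = -2: RHS = -132 is not a perfect cube.
  y = 3: RHS = 428 is not a perfect cube.
  y = -3: RHS = -436 is not a perfect cube.
Continuing the search up to |y| = 30 finds no solutions either.
No (x, y) in the scanned range satisfies the equation.

No integer solutions with |y| ≤ 30.


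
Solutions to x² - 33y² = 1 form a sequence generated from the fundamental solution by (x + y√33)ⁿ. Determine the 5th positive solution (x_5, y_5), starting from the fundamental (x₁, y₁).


Step 1: Find the fundamental solution (x₁, y₁) of x² - 33y² = 1.
  Expand √33 as a continued fraction. a₀ = ⌊√33⌋ = 5; iterate m_{k+1} = d_k·a_k − m_k, d_{k+1} = (33 − m_{k+1}²)/d_k, a_{k+1} = ⌊(a₀ + m_{k+1})/d_{k+1}⌋ (starting m₀ = 0, d₀ = 1), with convergents p_k = a_k·p_{k-1} + p_{k-2}, q_k = a_k·q_{k-1} + q_{k-2} (p₋₁ = 1, q₋₁ = 0):
  k = 0: a₀ = 5; p₀/q₀ = 5/1; p₀² − 33·q₀² = 25 − 33 = -8.
  k = 1: m = 5, d = 8, a = ⌊(5 + 5)/8⌋ = 1; p/q = (1·5 + 1)/(1·1 + 0) = 6/1; p² − 33·q² = 36 − 33 = 3.
  k = 2: m = 3, d = 3, a = ⌊(5 + 3)/3⌋ = 2; p/q = (2·6 + 5)/(2·1 + 1) = 17/3; p² − 33·q² = 289 − 297 = -8.
  k = 3: m = 3, d = 8, a = ⌊(5 + 3)/8⌋ = 1; p/q = (1·17 + 6)/(1·3 + 1) = 23/4; p² − 33·q² = 529 − 528 = 1.
  The first convergent with p² − 33·q² = 1 gives the fundamental solution (x₁, y₁) = (23, 4).
Step 2: Apply the recurrence (x_{n+1}, y_{n+1}) = (x₁x_n + 33y₁y_n, x₁y_n + y₁x_n) repeatedly.
  From (x_1, y_1) = (23, 4): x_2 = 23·23 + 33·4·4 = 1057; y_2 = 23·4 + 4·23 = 184.
  From (x_2, y_2) = (1057, 184): x_3 = 23·1057 + 33·4·184 = 48599; y_3 = 23·184 + 4·1057 = 8460.
  From (x_3, y_3) = (48599, 8460): x_4 = 23·48599 + 33·4·8460 = 2234497; y_4 = 23·8460 + 4·48599 = 388976.
  From (x_4, y_4) = (2234497, 388976): x_5 = 23·2234497 + 33·4·388976 = 102738263; y_5 = 23·388976 + 4·2234497 = 17884436.
Step 3: Verify x_5² - 33·y_5² = 10555150684257169 - 10555150684257168 = 1 (should be 1). ✓

(x_1, y_1) = (23, 4); (x_5, y_5) = (102738263, 17884436).


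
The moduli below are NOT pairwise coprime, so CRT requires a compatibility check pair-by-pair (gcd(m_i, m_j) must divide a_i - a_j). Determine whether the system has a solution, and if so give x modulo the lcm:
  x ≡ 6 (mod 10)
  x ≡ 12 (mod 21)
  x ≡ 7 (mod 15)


Moduli 10, 21, 15 are not pairwise coprime, so CRT works modulo lcm(m_i) when all pairwise compatibility conditions hold.
Pairwise compatibility: gcd(m_i, m_j) must divide a_i - a_j for every pair.
Merge one congruence at a time:
  Start: x ≡ 6 (mod 10).
  Combine with x ≡ 12 (mod 21): gcd(10, 21) = 1; 12 - 6 = 6, which IS divisible by 1, so compatible.
    Write x = 6 + 10·t and substitute into x ≡ 12 (mod 21): 10·t ≡ 12 − 6 = 6 (mod 21).
    The inverse of 10 mod 21 is 19 (since 10·19 = 190 = 9·21 + 1), so t ≡ 19·6 = 114 ≡ 9 (mod 21).
    Then x = 6 + 10·9 = 96, valid modulo lcm(10, 21) = 210: x ≡ 96 (mod 210).
  Combine with x ≡ 7 (mod 15): gcd(210, 15) = 15, and 7 - 96 = -89 is NOT divisible by 15.
    ⇒ system is inconsistent (no integer solution).

No solution (the system is inconsistent).


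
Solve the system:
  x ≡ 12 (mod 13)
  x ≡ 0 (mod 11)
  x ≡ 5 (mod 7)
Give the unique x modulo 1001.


Moduli 13, 11, 7 are pairwise coprime; by CRT there is a unique solution modulo M = 13 · 11 · 7 = 1001.
Solve pairwise, accumulating the modulus:
  Start with x ≡ 12 (mod 13).
  Combine with x ≡ 0 (mod 11): since gcd(13, 11) = 1, we get a unique residue mod 143.
    Write x = 12 + 13·t and substitute into x ≡ 0 (mod 11): 13·t ≡ 0 − 12 = -12 (mod 11).
    Reduce coefficients mod 11: 2·t ≡ 10 (mod 11).
    The inverse of 2 mod 11 is 6 (since 2·6 = 12 = 1·11 + 1), so t ≡ 6·10 = 60 ≡ 5 (mod 11).
    Then x = 12 + 13·5 = 77, valid modulo lcm(13, 11) = 143: x ≡ 77 (mod 143).
  Combine with x ≡ 5 (mod 7): since gcd(143, 7) = 1, we get a unique residue mod 1001.
    Write x = 77 + 143·t and substitute into x ≡ 5 (mod 7): 143·t ≡ 5 − 77 = -72 (mod 7).
    Reduce coefficients mod 7: 3·t ≡ 5 (mod 7).
    The inverse of 3 mod 7 is 5 (since 3·5 = 15 = 2·7 + 1), so t ≡ 5·5 = 25 ≡ 4 (mod 7).
    Then x = 77 + 143·4 = 649, valid modulo lcm(143, 7) = 1001: x ≡ 649 (mod 1001).
Verify: 649 mod 13 = 12 ✓, 649 mod 11 = 0 ✓, 649 mod 7 = 5 ✓.

x ≡ 649 (mod 1001).


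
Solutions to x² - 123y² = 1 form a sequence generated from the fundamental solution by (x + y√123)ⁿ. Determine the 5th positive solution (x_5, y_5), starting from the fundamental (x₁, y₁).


Step 1: Find the fundamental solution (x₁, y₁) of x² - 123y² = 1.
  Expand √123 as a continued fraction. a₀ = ⌊√123⌋ = 11; iterate m_{k+1} = d_k·a_k − m_k, d_{k+1} = (123 − m_{k+1}²)/d_k, a_{k+1} = ⌊(a₀ + m_{k+1})/d_{k+1}⌋ (starting m₀ = 0, d₀ = 1), with convergents p_k = a_k·p_{k-1} + p_{k-2}, q_k = a_k·q_{k-1} + q_{k-2} (p₋₁ = 1, q₋₁ = 0):
  k = 0: a₀ = 11; p₀/q₀ = 11/1; p₀² − 123·q₀² = 121 − 123 = -2.
  k = 1: m = 11, d = 2, a = ⌊(11 + 11)/2⌋ = 11; p/q = (11·11 + 1)/(11·1 + 0) = 122/11; p² − 123·q² = 14884 − 14883 = 1.
  The first convergent with p² − 123·q² = 1 gives the fundamental solution (x₁, y₁) = (122, 11).
Step 2: Apply the recurrence (x_{n+1}, y_{n+1}) = (x₁x_n + 123y₁y_n, x₁y_n + y₁x_n) repeatedly.
  From (x_1, y_1) = (122, 11): x_2 = 122·122 + 123·11·11 = 29767; y_2 = 122·11 + 11·122 = 2684.
  From (x_2, y_2) = (29767, 2684): x_3 = 122·29767 + 123·11·2684 = 7263026; y_3 = 122·2684 + 11·29767 = 654885.
  From (x_3, y_3) = (7263026, 654885): x_4 = 122·7263026 + 123·11·654885 = 1772148577; y_4 = 122·654885 + 11·7263026 = 159789256.
  From (x_4, y_4) = (1772148577, 159789256): x_5 = 122·1772148577 + 123·11·159789256 = 432396989762; y_5 = 122·159789256 + 11·1772148577 = 38987923579.
Step 3: Verify x_5² - 123·y_5² = 186967156755239132816644 - 186967156755239132816643 = 1 (should be 1). ✓

(x_1, y_1) = (122, 11); (x_5, y_5) = (432396989762, 38987923579).


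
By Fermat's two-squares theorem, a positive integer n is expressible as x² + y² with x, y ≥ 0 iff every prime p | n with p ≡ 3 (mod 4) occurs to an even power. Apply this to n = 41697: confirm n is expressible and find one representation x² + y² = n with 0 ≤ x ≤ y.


Step 1: Factor n = 41697 = 3^2 · 41 · 113.
Step 2: Check the mod-4 condition on each prime factor: 3 ≡ 3 (mod 4), exponent 2 (must be even); 41 ≡ 1 (mod 4), exponent 1; 113 ≡ 1 (mod 4), exponent 1.
All primes ≡ 3 (mod 4) appear to even exponent (or don't appear), so by the two-squares theorem n IS expressible as a sum of two squares.
Step 3: Build a representation. Group n = k² · m with k = 3 and m = 41 · 113 = 4633 (a product of primes ≡ 1 (mod 4)); a representation of m scales to one of n via (k·x)² + (k·y)² = k²(x² + y²). Each prime p ≡ 1 (mod 4) is itself a sum of two squares; find a² by testing p − a² for a perfect square:
  41: 41 − 1² = 40, 41 − 2² = 37, 41 − 3² = 32, 41 − 4² = 25 = 5² ⇒ 41 = 4² + 5².
  113: 113 − 1² = 112, 113 − 2² = 109, 113 − 3² = 104, 113 − 4² = 97, 113 − 5² = 88, 113 − 6² = 77, 113 − 7² = 64 = 8² ⇒ 113 = 7² + 8².
  Combine using the Brahmagupta–Fibonacci identity (a² + b²)(c² + d²) = (ac − bd)² + (ad + bc)² = (ac + bd)² + (ad − bc)²:
  41 · 113 = 4633: from (4² + 5²)(7² + 8²), take (4·7 − 5·8, 4·8 + 5·7) = (28 − 40, 32 + 35) = (-12, 67); dropping signs (only squares matter) gives (12, 67); check 12² + 67² = 144 + 4489 = 4633 ✓.
  Scale by k = 3: (3·12, 3·67) = (36, 201).
Step 4: Order so x ≤ y and verify: 36² + 201² = 1296 + 40401 = 41697 = n. ✓

n = 41697 = 36² + 201² (one valid representation with x ≤ y).


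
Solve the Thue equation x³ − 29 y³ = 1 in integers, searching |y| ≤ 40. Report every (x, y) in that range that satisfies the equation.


The equation is x³ - 29y³ = 1. For fixed y, x³ = 29·y³ + 1, so a solution requires the RHS to be a perfect cube.
Strategy: iterate y from -40 to 40, compute RHS = 29·y³ + 1, and check whether it is a (positive or negative) perfect cube.
Check small values of y:
  y = 0: RHS = 1 = (1)³ ⇒ x = 1 works.
  y = 1: RHS = 30 is not a perfect cube.
  y = -1: RHS = -28 is not a perfect cube.
  y = 2: RHS = 233 is not a perfect cube.
  y = -2: RHS = -231 is not a perfect cube.
  y = 3: RHS = 784 is not a perfect cube.
  y = -3: RHS = -782 is not a perfect cube.
Continuing the search up to |y| = 40 finds no further solutions beyond those listed.
Collected solutions: (1, 0).

Solutions (with |y| ≤ 40): (1, 0).


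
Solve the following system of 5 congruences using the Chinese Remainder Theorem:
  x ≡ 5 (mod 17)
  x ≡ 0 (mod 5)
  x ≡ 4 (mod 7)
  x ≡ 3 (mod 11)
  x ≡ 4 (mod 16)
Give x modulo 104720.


Product of moduli M = 17 · 5 · 7 · 11 · 16 = 104720.
Merge one congruence at a time:
  Start: x ≡ 5 (mod 17).
  Combine with x ≡ 0 (mod 5); new modulus lcm = 85.
    Write x = 5 + 17·t and substitute into x ≡ 0 (mod 5): 17·t ≡ 0 − 5 = -5 (mod 5).
    Reduce coefficients mod 5: 2·t ≡ 0 (mod 5).
    The inverse of 2 mod 5 is 3 (since 2·3 = 6 = 1·5 + 1), so t ≡ 3·0 = 0 ≡ 0 (mod 5).
    Then x = 5 + 17·0 = 5, valid modulo lcm(17, 5) = 85: x ≡ 5 (mod 85).
  Combine with x ≡ 4 (mod 7); new modulus lcm = 595.
    Write x = 5 + 85·t and substitute into x ≡ 4 (mod 7): 85·t ≡ 4 − 5 = -1 (mod 7).
    Reduce coefficients mod 7: 1·t ≡ 6 (mod 7).
    So t ≡ 6 (mod 7).
    Then x = 5 + 85·6 = 515, valid modulo lcm(85, 7) = 595: x ≡ 515 (mod 595).
  Combine with x ≡ 3 (mod 11); new modulus lcm = 6545.
    Write x = 515 + 595·t and substitute into x ≡ 3 (mod 11): 595·t ≡ 3 − 515 = -512 (mod 11).
    Reduce coefficients mod 11: 1·t ≡ 5 (mod 11).
    So t ≡ 5 (mod 11).
    Then x = 515 + 595·5 = 3490, valid modulo lcm(595, 11) = 6545: x ≡ 3490 (mod 6545).
  Combine with x ≡ 4 (mod 16); new modulus lcm = 104720.
    Write x = 3490 + 6545·t and substitute into x ≡ 4 (mod 16): 6545·t ≡ 4 − 3490 = -3486 (mod 16).
    Reduce coefficients mod 16: 1·t ≡ 2 (mod 16).
    So t ≡ 2 (mod 16).
    Then x = 3490 + 6545·2 = 16580, valid modulo lcm(6545, 16) = 104720: x ≡ 16580 (mod 104720).
Verify against each original: 16580 mod 17 = 5, 16580 mod 5 = 0, 16580 mod 7 = 4, 16580 mod 11 = 3, 16580 mod 16 = 4.

x ≡ 16580 (mod 104720).


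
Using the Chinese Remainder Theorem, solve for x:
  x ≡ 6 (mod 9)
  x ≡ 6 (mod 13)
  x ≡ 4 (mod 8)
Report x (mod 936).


Moduli 9, 13, 8 are pairwise coprime; by CRT there is a unique solution modulo M = 9 · 13 · 8 = 936.
Solve pairwise, accumulating the modulus:
  Start with x ≡ 6 (mod 9).
  Combine with x ≡ 6 (mod 13): since gcd(9, 13) = 1, we get a unique residue mod 117.
    Write x = 6 + 9·t and substitute into x ≡ 6 (mod 13): 9·t ≡ 6 − 6 = 0 (mod 13).
    The inverse of 9 mod 13 is 3 (since 9·3 = 27 = 2·13 + 1), so t ≡ 3·0 = 0 ≡ 0 (mod 13).
    Then x = 6 + 9·0 = 6, valid modulo lcm(9, 13) = 117: x ≡ 6 (mod 117).
  Combine with x ≡ 4 (mod 8): since gcd(117, 8) = 1, we get a unique residue mod 936.
    Write x = 6 + 117·t and substitute into x ≡ 4 (mod 8): 117·t ≡ 4 − 6 = -2 (mod 8).
    Reduce coefficients mod 8: 5·t ≡ 6 (mod 8).
    The inverse of 5 mod 8 is 5 (since 5·5 = 25 = 3·8 + 1), so t ≡ 5·6 = 30 ≡ 6 (mod 8).
    Then x = 6 + 117·6 = 708, valid modulo lcm(117, 8) = 936: x ≡ 708 (mod 936).
Verify: 708 mod 9 = 6 ✓, 708 mod 13 = 6 ✓, 708 mod 8 = 4 ✓.

x ≡ 708 (mod 936).


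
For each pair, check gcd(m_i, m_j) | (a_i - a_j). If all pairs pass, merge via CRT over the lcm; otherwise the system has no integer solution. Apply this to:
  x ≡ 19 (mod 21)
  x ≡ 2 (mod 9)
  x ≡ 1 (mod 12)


Moduli 21, 9, 12 are not pairwise coprime, so CRT works modulo lcm(m_i) when all pairwise compatibility conditions hold.
Pairwise compatibility: gcd(m_i, m_j) must divide a_i - a_j for every pair.
Merge one congruence at a time:
  Start: x ≡ 19 (mod 21).
  Combine with x ≡ 2 (mod 9): gcd(21, 9) = 3, and 2 - 19 = -17 is NOT divisible by 3.
    ⇒ system is inconsistent (no integer solution).

No solution (the system is inconsistent).


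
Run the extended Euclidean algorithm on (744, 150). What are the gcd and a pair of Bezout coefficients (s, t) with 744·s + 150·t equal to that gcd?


Euclidean algorithm on (744, 150) — divide until remainder is 0:
  744 = 4 · 150 + 144
  150 = 1 · 144 + 6
  144 = 24 · 6 + 0
gcd(744, 150) = 6.
Track Bezout coefficients alongside the remainders: start with r₀ = 744 = a·1 + b·0 (s = 1, t = 0) and r₁ = 150 = a·0 + b·1 (s = 0, t = 1); each new remainder r_{k+1} = r_{k-1} − q_k·r_k inherits s_{k+1} = s_{k-1} − q_k·s_k, t_{k+1} = t_{k-1} − q_k·t_k, so r_k = a·s_k + b·t_k at every step:
  q = 4: r = 144, s = 1 − 4·0 = 1, t = 0 − 4·1 = -4  (check: 744·1 + 150·(-4) = 144)
  q = 1: r = 6, s = 0 − 1·1 = -1, t = 1 − 1·(-4) = 5  (check: 744·(-1) + 150·5 = 6)
The row with r = 6 (the gcd) gives the Bezout coefficients s = -1, t = 5.
Result: 744 · (-1) + 150 · (5) = 6.

gcd(744, 150) = 6; s = -1, t = 5 (check: 744·(-1) + 150·5 = 6).


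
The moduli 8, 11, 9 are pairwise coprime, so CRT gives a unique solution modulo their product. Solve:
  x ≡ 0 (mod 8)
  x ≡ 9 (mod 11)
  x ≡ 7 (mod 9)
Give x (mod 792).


Moduli 8, 11, 9 are pairwise coprime; by CRT there is a unique solution modulo M = 8 · 11 · 9 = 792.
Solve pairwise, accumulating the modulus:
  Start with x ≡ 0 (mod 8).
  Combine with x ≡ 9 (mod 11): since gcd(8, 11) = 1, we get a unique residue mod 88.
    Write x = 0 + 8·t and substitute into x ≡ 9 (mod 11): 8·t ≡ 9 − 0 = 9 (mod 11).
    The inverse of 8 mod 11 is 7 (since 8·7 = 56 = 5·11 + 1), so t ≡ 7·9 = 63 ≡ 8 (mod 11).
    Then x = 0 + 8·8 = 64, valid modulo lcm(8, 11) = 88: x ≡ 64 (mod 88).
  Combine with x ≡ 7 (mod 9): since gcd(88, 9) = 1, we get a unique residue mod 792.
    Write x = 64 + 88·t and substitute into x ≡ 7 (mod 9): 88·t ≡ 7 − 64 = -57 (mod 9).
    Reduce coefficients mod 9: 7·t ≡ 6 (mod 9).
    The inverse of 7 mod 9 is 4 (since 7·4 = 28 = 3·9 + 1), so t ≡ 4·6 = 24 ≡ 6 (mod 9).
    Then x = 64 + 88·6 = 592, valid modulo lcm(88, 9) = 792: x ≡ 592 (mod 792).
Verify: 592 mod 8 = 0 ✓, 592 mod 11 = 9 ✓, 592 mod 9 = 7 ✓.

x ≡ 592 (mod 792).


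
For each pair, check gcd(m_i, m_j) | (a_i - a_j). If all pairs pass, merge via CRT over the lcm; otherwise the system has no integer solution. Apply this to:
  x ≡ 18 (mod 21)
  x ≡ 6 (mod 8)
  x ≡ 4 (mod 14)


Moduli 21, 8, 14 are not pairwise coprime, so CRT works modulo lcm(m_i) when all pairwise compatibility conditions hold.
Pairwise compatibility: gcd(m_i, m_j) must divide a_i - a_j for every pair.
Merge one congruence at a time:
  Start: x ≡ 18 (mod 21).
  Combine with x ≡ 6 (mod 8): gcd(21, 8) = 1; 6 - 18 = -12, which IS divisible by 1, so compatible.
    Write x = 18 + 21·t and substitute into x ≡ 6 (mod 8): 21·t ≡ 6 − 18 = -12 (mod 8).
    Reduce coefficients mod 8: 5·t ≡ 4 (mod 8).
    The inverse of 5 mod 8 is 5 (since 5·5 = 25 = 3·8 + 1), so t ≡ 5·4 = 20 ≡ 4 (mod 8).
    Then x = 18 + 21·4 = 102, valid modulo lcm(21, 8) = 168: x ≡ 102 (mod 168).
  Combine with x ≡ 4 (mod 14): gcd(168, 14) = 14; 4 - 102 = -98, which IS divisible by 14, so compatible.
    Write x = 102 + 168·t and substitute into x ≡ 4 (mod 14): 168·t ≡ 4 − 102 = -98 (mod 14).
    Divide the congruence (and modulus) by g = 14: 12·t ≡ -7 (mod 1).
    Modulo 1 every t works; take t = 0.
    Then x = 102 + 168·0 = 102, valid modulo lcm(168, 14) = 168: x ≡ 102 (mod 168).
Verify: 102 mod 21 = 18, 102 mod 8 = 6, 102 mod 14 = 4.

x ≡ 102 (mod 168).


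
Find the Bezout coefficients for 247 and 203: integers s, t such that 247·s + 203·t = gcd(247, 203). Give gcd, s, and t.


Euclidean algorithm on (247, 203) — divide until remainder is 0:
  247 = 1 · 203 + 44
  203 = 4 · 44 + 27
  44 = 1 · 27 + 17
  27 = 1 · 17 + 10
  17 = 1 · 10 + 7
  10 = 1 · 7 + 3
  7 = 2 · 3 + 1
  3 = 3 · 1 + 0
gcd(247, 203) = 1.
Track Bezout coefficients alongside the remainders: start with r₀ = 247 = a·1 + b·0 (s = 1, t = 0) and r₁ = 203 = a·0 + b·1 (s = 0, t = 1); each new remainder r_{k+1} = r_{k-1} − q_k·r_k inherits s_{k+1} = s_{k-1} − q_k·s_k, t_{k+1} = t_{k-1} − q_k·t_k, so r_k = a·s_k + b·t_k at every step:
  q = 1: r = 44, s = 1 − 1·0 = 1, t = 0 − 1·1 = -1  (check: 247·1 + 203·(-1) = 44)
  q = 4: r = 27, s = 0 − 4·1 = -4, t = 1 − 4·(-1) = 5  (check: 247·(-4) + 203·5 = 27)
  q = 1: r = 17, s = 1 − 1·(-4) = 5, t = -1 − 1·5 = -6  (check: 247·5 + 203·(-6) = 17)
  q = 1: r = 10, s = -4 − 1·5 = -9, t = 5 − 1·(-6) = 11  (check: 247·(-9) + 203·11 = 10)
  q = 1: r = 7, s = 5 − 1·(-9) = 14, t = -6 − 1·11 = -17  (check: 247·14 + 203·(-17) = 7)
  q = 1: r = 3, s = -9 − 1·14 = -23, t = 11 − 1·(-17) = 28  (check: 247·(-23) + 203·28 = 3)
  q = 2: r = 1, s = 14 − 2·(-23) = 60, t = -17 − 2·28 = -73  (check: 247·60 + 203·(-73) = 1)
The row with r = 1 (the gcd) gives the Bezout coefficients s = 60, t = -73.
Result: 247 · (60) + 203 · (-73) = 1.

gcd(247, 203) = 1; s = 60, t = -73 (check: 247·60 + 203·(-73) = 1).


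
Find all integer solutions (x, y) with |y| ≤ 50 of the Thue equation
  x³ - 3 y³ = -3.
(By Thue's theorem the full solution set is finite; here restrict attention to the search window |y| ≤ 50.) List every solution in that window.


The equation is x³ - 3y³ = -3. For fixed y, x³ = 3·y³ − 3, so a solution requires the RHS to be a perfect cube.
Strategy: iterate y from -50 to 50, compute RHS = 3·y³ − 3, and check whether it is a (positive or negative) perfect cube.
Check small values of y:
  y = 0: RHS = -3 is not a perfect cube.
  y = 1: RHS = 0 = (0)³ ⇒ x = 0 works.
  y = -1: RHS = -6 is not a perfect cube.
  y = 2: RHS = 21 is not a perfect cube.
  y = -2: RHS = -27 = (-3)³ ⇒ x = -3 works.
  y = 3: RHS = 78 is not a perfect cube.
  y = -3: RHS = -84 is not a perfect cube.
Continuing the search up to |y| = 50 finds no further solutions beyond those listed.
Collected solutions: (0, 1), (-3, -2).

Solutions (with |y| ≤ 50): (0, 1), (-3, -2).


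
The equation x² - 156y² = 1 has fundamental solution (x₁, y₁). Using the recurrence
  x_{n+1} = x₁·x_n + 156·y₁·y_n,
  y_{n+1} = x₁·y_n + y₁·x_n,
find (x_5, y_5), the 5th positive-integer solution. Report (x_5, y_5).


Step 1: Find the fundamental solution (x₁, y₁) of x² - 156y² = 1.
  Expand √156 as a continued fraction. a₀ = ⌊√156⌋ = 12; iterate m_{k+1} = d_k·a_k − m_k, d_{k+1} = (156 − m_{k+1}²)/d_k, a_{k+1} = ⌊(a₀ + m_{k+1})/d_{k+1}⌋ (starting m₀ = 0, d₀ = 1), with convergents p_k = a_k·p_{k-1} + p_{k-2}, q_k = a_k·q_{k-1} + q_{k-2} (p₋₁ = 1, q₋₁ = 0):
  k = 0: a₀ = 12; p₀/q₀ = 12/1; p₀² − 156·q₀² = 144 − 156 = -12.
  k = 1: m = 12, d = 12, a = ⌊(12 + 12)/12⌋ = 2; p/q = (2·12 + 1)/(2·1 + 0) = 25/2; p² − 156·q² = 625 − 624 = 1.
  The first convergent with p² − 156·q² = 1 gives the fundamental solution (x₁, y₁) = (25, 2).
Step 2: Apply the recurrence (x_{n+1}, y_{n+1}) = (x₁x_n + 156y₁y_n, x₁y_n + y₁x_n) repeatedly.
  From (x_1, y_1) = (25, 2): x_2 = 25·25 + 156·2·2 = 1249; y_2 = 25·2 + 2·25 = 100.
  From (x_2, y_2) = (1249, 100): x_3 = 25·1249 + 156·2·100 = 62425; y_3 = 25·100 + 2·1249 = 4998.
  From (x_3, y_3) = (62425, 4998): x_4 = 25·62425 + 156·2·4998 = 3120001; y_4 = 25·4998 + 2·62425 = 249800.
  From (x_4, y_4) = (3120001, 249800): x_5 = 25·3120001 + 156·2·249800 = 155937625; y_5 = 25·249800 + 2·3120001 = 12485002.
Step 3: Verify x_5² - 156·y_5² = 24316542890640625 - 24316542890640624 = 1 (should be 1). ✓

(x_1, y_1) = (25, 2); (x_5, y_5) = (155937625, 12485002).


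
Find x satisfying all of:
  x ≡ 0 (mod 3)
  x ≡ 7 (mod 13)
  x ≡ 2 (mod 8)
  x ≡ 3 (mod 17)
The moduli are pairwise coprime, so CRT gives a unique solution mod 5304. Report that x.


Product of moduli M = 3 · 13 · 8 · 17 = 5304.
Merge one congruence at a time:
  Start: x ≡ 0 (mod 3).
  Combine with x ≡ 7 (mod 13); new modulus lcm = 39.
    Write x = 0 + 3·t and substitute into x ≡ 7 (mod 13): 3·t ≡ 7 − 0 = 7 (mod 13).
    The inverse of 3 mod 13 is 9 (since 3·9 = 27 = 2·13 + 1), so t ≡ 9·7 = 63 ≡ 11 (mod 13).
    Then x = 0 + 3·11 = 33, valid modulo lcm(3, 13) = 39: x ≡ 33 (mod 39).
  Combine with x ≡ 2 (mod 8); new modulus lcm = 312.
    Write x = 33 + 39·t and substitute into x ≡ 2 (mod 8): 39·t ≡ 2 − 33 = -31 (mod 8).
    Reduce coefficients mod 8: 7·t ≡ 1 (mod 8).
    The inverse of 7 mod 8 is 7 (since 7·7 = 49 = 6·8 + 1), so t ≡ 7·1 = 7 ≡ 7 (mod 8).
    Then x = 33 + 39·7 = 306, valid modulo lcm(39, 8) = 312: x ≡ 306 (mod 312).
  Combine with x ≡ 3 (mod 17); new modulus lcm = 5304.
    Write x = 306 + 312·t and substitute into x ≡ 3 (mod 17): 312·t ≡ 3 − 306 = -303 (mod 17).
    Reduce coefficients mod 17: 6·t ≡ 3 (mod 17).
    The inverse of 6 mod 17 is 3 (since 6·3 = 18 = 1·17 + 1), so t ≡ 3·3 = 9 ≡ 9 (mod 17).
    Then x = 306 + 312·9 = 3114, valid modulo lcm(312, 17) = 5304: x ≡ 3114 (mod 5304).
Verify against each original: 3114 mod 3 = 0, 3114 mod 13 = 7, 3114 mod 8 = 2, 3114 mod 17 = 3.

x ≡ 3114 (mod 5304).


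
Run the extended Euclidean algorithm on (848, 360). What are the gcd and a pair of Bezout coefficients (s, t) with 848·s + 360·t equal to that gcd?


Euclidean algorithm on (848, 360) — divide until remainder is 0:
  848 = 2 · 360 + 128
  360 = 2 · 128 + 104
  128 = 1 · 104 + 24
  104 = 4 · 24 + 8
  24 = 3 · 8 + 0
gcd(848, 360) = 8.
Track Bezout coefficients alongside the remainders: start with r₀ = 848 = a·1 + b·0 (s = 1, t = 0) and r₁ = 360 = a·0 + b·1 (s = 0, t = 1); each new remainder r_{k+1} = r_{k-1} − q_k·r_k inherits s_{k+1} = s_{k-1} − q_k·s_k, t_{k+1} = t_{k-1} − q_k·t_k, so r_k = a·s_k + b·t_k at every step:
  q = 2: r = 128, s = 1 − 2·0 = 1, t = 0 − 2·1 = -2  (check: 848·1 + 360·(-2) = 128)
  q = 2: r = 104, s = 0 − 2·1 = -2, t = 1 − 2·(-2) = 5  (check: 848·(-2) + 360·5 = 104)
  q = 1: r = 24, s = 1 − 1·(-2) = 3, t = -2 − 1·5 = -7  (check: 848·3 + 360·(-7) = 24)
  q = 4: r = 8, s = -2 − 4·3 = -14, t = 5 − 4·(-7) = 33  (check: 848·(-14) + 360·33 = 8)
The row with r = 8 (the gcd) gives the Bezout coefficients s = -14, t = 33.
Result: 848 · (-14) + 360 · (33) = 8.

gcd(848, 360) = 8; s = -14, t = 33 (check: 848·(-14) + 360·33 = 8).


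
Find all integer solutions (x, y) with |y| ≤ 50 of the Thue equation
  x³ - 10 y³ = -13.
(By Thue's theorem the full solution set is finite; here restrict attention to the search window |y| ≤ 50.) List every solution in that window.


The equation is x³ - 10y³ = -13. For fixed y, x³ = 10·y³ − 13, so a solution requires the RHS to be a perfect cube.
Strategy: iterate y from -50 to 50, compute RHS = 10·y³ − 13, and check whether it is a (positive or negative) perfect cube.
Check small values of y:
  y = 0: RHS = -13 is not a perfect cube.
  y = 1: RHS = -3 is not a perfect cube.
  y = -1: RHS = -23 is not a perfect cube.
  y = 2: RHS = 67 is not a perfect cube.
  y = -2: RHS = -93 is not a perfect cube.
  y = 3: RHS = 257 is not a perfect cube.
  y = -3: RHS = -283 is not a perfect cube.
Continuing the search up to |y| = 50 finds no solutions either.
No (x, y) in the scanned range satisfies the equation.

No integer solutions with |y| ≤ 50.


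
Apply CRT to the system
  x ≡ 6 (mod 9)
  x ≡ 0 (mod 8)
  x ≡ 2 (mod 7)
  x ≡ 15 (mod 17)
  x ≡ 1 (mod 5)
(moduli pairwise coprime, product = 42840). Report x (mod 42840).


Product of moduli M = 9 · 8 · 7 · 17 · 5 = 42840.
Merge one congruence at a time:
  Start: x ≡ 6 (mod 9).
  Combine with x ≡ 0 (mod 8); new modulus lcm = 72.
    Write x = 6 + 9·t and substitute into x ≡ 0 (mod 8): 9·t ≡ 0 − 6 = -6 (mod 8).
    Reduce coefficients mod 8: 1·t ≡ 2 (mod 8).
    So t ≡ 2 (mod 8).
    Then x = 6 + 9·2 = 24, valid modulo lcm(9, 8) = 72: x ≡ 24 (mod 72).
  Combine with x ≡ 2 (mod 7); new modulus lcm = 504.
    Write x = 24 + 72·t and substitute into x ≡ 2 (mod 7): 72·t ≡ 2 − 24 = -22 (mod 7).
    Reduce coefficients mod 7: 2·t ≡ 6 (mod 7).
    The inverse of 2 mod 7 is 4 (since 2·4 = 8 = 1·7 + 1), so t ≡ 4·6 = 24 ≡ 3 (mod 7).
    Then x = 24 + 72·3 = 240, valid modulo lcm(72, 7) = 504: x ≡ 240 (mod 504).
  Combine with x ≡ 15 (mod 17); new modulus lcm = 8568.
    Write x = 240 + 504·t and substitute into x ≡ 15 (mod 17): 504·t ≡ 15 − 240 = -225 (mod 17).
    Reduce coefficients mod 17: 11·t ≡ 13 (mod 17).
    The inverse of 11 mod 17 is 14 (since 11·14 = 154 = 9·17 + 1), so t ≡ 14·13 = 182 ≡ 12 (mod 17).
    Then x = 240 + 504·12 = 6288, valid modulo lcm(504, 17) = 8568: x ≡ 6288 (mod 8568).
  Combine with x ≡ 1 (mod 5); new modulus lcm = 42840.
    Write x = 6288 + 8568·t and substitute into x ≡ 1 (mod 5): 8568·t ≡ 1 − 6288 = -6287 (mod 5).
    Reduce coefficients mod 5: 3·t ≡ 3 (mod 5).
    The inverse of 3 mod 5 is 2 (since 3·2 = 6 = 1·5 + 1), so t ≡ 2·3 = 6 ≡ 1 (mod 5).
    Then x = 6288 + 8568·1 = 14856, valid modulo lcm(8568, 5) = 42840: x ≡ 14856 (mod 42840).
Verify against each original: 14856 mod 9 = 6, 14856 mod 8 = 0, 14856 mod 7 = 2, 14856 mod 17 = 15, 14856 mod 5 = 1.

x ≡ 14856 (mod 42840).


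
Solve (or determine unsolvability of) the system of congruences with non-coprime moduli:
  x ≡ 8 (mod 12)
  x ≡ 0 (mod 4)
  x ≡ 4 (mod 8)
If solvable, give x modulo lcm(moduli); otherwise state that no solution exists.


Moduli 12, 4, 8 are not pairwise coprime, so CRT works modulo lcm(m_i) when all pairwise compatibility conditions hold.
Pairwise compatibility: gcd(m_i, m_j) must divide a_i - a_j for every pair.
Merge one congruence at a time:
  Start: x ≡ 8 (mod 12).
  Combine with x ≡ 0 (mod 4): gcd(12, 4) = 4; 0 - 8 = -8, which IS divisible by 4, so compatible.
    Write x = 8 + 12·t and substitute into x ≡ 0 (mod 4): 12·t ≡ 0 − 8 = -8 (mod 4).
    Divide the congruence (and modulus) by g = 4: 3·t ≡ -2 (mod 1).
    Modulo 1 every t works; take t = 0.
    Then x = 8 + 12·0 = 8, valid modulo lcm(12, 4) = 12: x ≡ 8 (mod 12).
  Combine with x ≡ 4 (mod 8): gcd(12, 8) = 4; 4 - 8 = -4, which IS divisible by 4, so compatible.
    Write x = 8 + 12·t and substitute into x ≡ 4 (mod 8): 12·t ≡ 4 − 8 = -4 (mod 8).
    Divide the congruence (and modulus) by g = 4: 3·t ≡ -1 (mod 2).
    Reduce coefficients mod 2: 1·t ≡ 1 (mod 2).
    So t ≡ 1 (mod 2).
    Then x = 8 + 12·1 = 20, valid modulo lcm(12, 8) = 24: x ≡ 20 (mod 24).
Verify: 20 mod 12 = 8, 20 mod 4 = 0, 20 mod 8 = 4.

x ≡ 20 (mod 24).


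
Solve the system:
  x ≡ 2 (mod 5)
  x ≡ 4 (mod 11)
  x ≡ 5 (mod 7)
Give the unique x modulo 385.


Moduli 5, 11, 7 are pairwise coprime; by CRT there is a unique solution modulo M = 5 · 11 · 7 = 385.
Solve pairwise, accumulating the modulus:
  Start with x ≡ 2 (mod 5).
  Combine with x ≡ 4 (mod 11): since gcd(5, 11) = 1, we get a unique residue mod 55.
    Write x = 2 + 5·t and substitute into x ≡ 4 (mod 11): 5·t ≡ 4 − 2 = 2 (mod 11).
    The inverse of 5 mod 11 is 9 (since 5·9 = 45 = 4·11 + 1), so t ≡ 9·2 = 18 ≡ 7 (mod 11).
    Then x = 2 + 5·7 = 37, valid modulo lcm(5, 11) = 55: x ≡ 37 (mod 55).
  Combine with x ≡ 5 (mod 7): since gcd(55, 7) = 1, we get a unique residue mod 385.
    Write x = 37 + 55·t and substitute into x ≡ 5 (mod 7): 55·t ≡ 5 − 37 = -32 (mod 7).
    Reduce coefficients mod 7: 6·t ≡ 3 (mod 7).
    The inverse of 6 mod 7 is 6 (since 6·6 = 36 = 5·7 + 1), so t ≡ 6·3 = 18 ≡ 4 (mod 7).
    Then x = 37 + 55·4 = 257, valid modulo lcm(55, 7) = 385: x ≡ 257 (mod 385).
Verify: 257 mod 5 = 2 ✓, 257 mod 11 = 4 ✓, 257 mod 7 = 5 ✓.

x ≡ 257 (mod 385).


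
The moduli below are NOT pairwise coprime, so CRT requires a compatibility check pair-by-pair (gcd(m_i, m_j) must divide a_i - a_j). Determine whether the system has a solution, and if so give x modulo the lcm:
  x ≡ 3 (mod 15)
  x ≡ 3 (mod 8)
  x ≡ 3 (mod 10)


Moduli 15, 8, 10 are not pairwise coprime, so CRT works modulo lcm(m_i) when all pairwise compatibility conditions hold.
Pairwise compatibility: gcd(m_i, m_j) must divide a_i - a_j for every pair.
Merge one congruence at a time:
  Start: x ≡ 3 (mod 15).
  Combine with x ≡ 3 (mod 8): gcd(15, 8) = 1; 3 - 3 = 0, which IS divisible by 1, so compatible.
    Write x = 3 + 15·t and substitute into x ≡ 3 (mod 8): 15·t ≡ 3 − 3 = 0 (mod 8).
    Reduce coefficients mod 8: 7·t ≡ 0 (mod 8).
    The inverse of 7 mod 8 is 7 (since 7·7 = 49 = 6·8 + 1), so t ≡ 7·0 = 0 ≡ 0 (mod 8).
    Then x = 3 + 15·0 = 3, valid modulo lcm(15, 8) = 120: x ≡ 3 (mod 120).
  Combine with x ≡ 3 (mod 10): gcd(120, 10) = 10; 3 - 3 = 0, which IS divisible by 10, so compatible.
    Write x = 3 + 120·t and substitute into x ≡ 3 (mod 10): 120·t ≡ 3 − 3 = 0 (mod 10).
    Divide the congruence (and modulus) by g = 10: 12·t ≡ 0 (mod 1).
    Modulo 1 every t works; take t = 0.
    Then x = 3 + 120·0 = 3, valid modulo lcm(120, 10) = 120: x ≡ 3 (mod 120).
Verify: 3 mod 15 = 3, 3 mod 8 = 3, 3 mod 10 = 3.

x ≡ 3 (mod 120).


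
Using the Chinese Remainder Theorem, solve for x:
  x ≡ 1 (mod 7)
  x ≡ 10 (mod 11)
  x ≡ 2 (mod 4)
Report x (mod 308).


Moduli 7, 11, 4 are pairwise coprime; by CRT there is a unique solution modulo M = 7 · 11 · 4 = 308.
Solve pairwise, accumulating the modulus:
  Start with x ≡ 1 (mod 7).
  Combine with x ≡ 10 (mod 11): since gcd(7, 11) = 1, we get a unique residue mod 77.
    Write x = 1 + 7·t and substitute into x ≡ 10 (mod 11): 7·t ≡ 10 − 1 = 9 (mod 11).
    The inverse of 7 mod 11 is 8 (since 7·8 = 56 = 5·11 + 1), so t ≡ 8·9 = 72 ≡ 6 (mod 11).
    Then x = 1 + 7·6 = 43, valid modulo lcm(7, 11) = 77: x ≡ 43 (mod 77).
  Combine with x ≡ 2 (mod 4): since gcd(77, 4) = 1, we get a unique residue mod 308.
    Write x = 43 + 77·t and substitute into x ≡ 2 (mod 4): 77·t ≡ 2 − 43 = -41 (mod 4).
    Reduce coefficients mod 4: 1·t ≡ 3 (mod 4).
    So t ≡ 3 (mod 4).
    Then x = 43 + 77·3 = 274, valid modulo lcm(77, 4) = 308: x ≡ 274 (mod 308).
Verify: 274 mod 7 = 1 ✓, 274 mod 11 = 10 ✓, 274 mod 4 = 2 ✓.

x ≡ 274 (mod 308).


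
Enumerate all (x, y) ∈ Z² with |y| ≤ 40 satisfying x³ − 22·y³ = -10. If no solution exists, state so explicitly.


The equation is x³ - 22y³ = -10. For fixed y, x³ = 22·y³ − 10, so a solution requires the RHS to be a perfect cube.
Strategy: iterate y from -40 to 40, compute RHS = 22·y³ − 10, and check whether it is a (positive or negative) perfect cube.
Check small values of y:
  y = 0: RHS = -10 is not a perfect cube.
  y = 1: RHS = 12 is not a perfect cube.
  y = -1: RHS = -32 is not a perfect cube.
  y = 2: RHS = 166 is not a perfect cube.
  y = -2: RHS = -186 is not a perfect cube.
  y = 3: RHS = 584 is not a perfect cube.
  y = -3: RHS = -604 is not a perfect cube.
Continuing the search up to |y| = 40 finds no solutions either.
No (x, y) in the scanned range satisfies the equation.

No integer solutions with |y| ≤ 40.


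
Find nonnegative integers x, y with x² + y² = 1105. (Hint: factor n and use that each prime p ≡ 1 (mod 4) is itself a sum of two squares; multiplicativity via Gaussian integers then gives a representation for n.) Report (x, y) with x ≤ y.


Step 1: Factor n = 1105 = 5 · 13 · 17.
Step 2: Check the mod-4 condition on each prime factor: 5 ≡ 1 (mod 4), exponent 1; 13 ≡ 1 (mod 4), exponent 1; 17 ≡ 1 (mod 4), exponent 1.
All primes ≡ 3 (mod 4) appear to even exponent (or don't appear), so by the two-squares theorem n IS expressible as a sum of two squares.
Step 3: Build a representation. Here n = 5 · 13 · 17 is a product of primes ≡ 1 (mod 4). Each prime p ≡ 1 (mod 4) is itself a sum of two squares; find a² by testing p − a² for a perfect square:
  5: 5 − 1² = 4 = 2² ⇒ 5 = 1² + 2².
  13: 13 − 1² = 12, 13 − 2² = 9 = 3² ⇒ 13 = 2² + 3².
  17: 17 − 1² = 16 = 4² ⇒ 17 = 1² + 4².
  Combine using the Brahmagupta–Fibonacci identity (a² + b²)(c² + d²) = (ac − bd)² + (ad + bc)² = (ac + bd)² + (ad − bc)²:
  5 · 13 = 65: from (1² + 2²)(2² + 3²), take (1·2 − 2·3, 1·3 + 2·2) = (2 − 6, 3 + 4) = (-4, 7); dropping signs (only squares matter) gives (4, 7); check 4² + 7² = 16 + 49 = 65 ✓.
  65 · 17 = 1105: from (4² + 7²)(1² + 4²), take (4·1 − 7·4, 4·4 + 7·1) = (4 − 28, 16 + 7) = (-24, 23); dropping signs (only squares matter) gives (24, 23); check 24² + 23² = 576 + 529 = 1105 ✓.
Step 4: Order so x ≤ y and verify: 23² + 24² = 529 + 576 = 1105 = n. ✓

n = 1105 = 23² + 24² (one valid representation with x ≤ y).


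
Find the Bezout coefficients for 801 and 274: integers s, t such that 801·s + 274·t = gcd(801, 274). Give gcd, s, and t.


Euclidean algorithm on (801, 274) — divide until remainder is 0:
  801 = 2 · 274 + 253
  274 = 1 · 253 + 21
  253 = 12 · 21 + 1
  21 = 21 · 1 + 0
gcd(801, 274) = 1.
Track Bezout coefficients alongside the remainders: start with r₀ = 801 = a·1 + b·0 (s = 1, t = 0) and r₁ = 274 = a·0 + b·1 (s = 0, t = 1); each new remainder r_{k+1} = r_{k-1} − q_k·r_k inherits s_{k+1} = s_{k-1} − q_k·s_k, t_{k+1} = t_{k-1} − q_k·t_k, so r_k = a·s_k + b·t_k at every step:
  q = 2: r = 253, s = 1 − 2·0 = 1, t = 0 − 2·1 = -2  (check: 801·1 + 274·(-2) = 253)
  q = 1: r = 21, s = 0 − 1·1 = -1, t = 1 − 1·(-2) = 3  (check: 801·(-1) + 274·3 = 21)
  q = 12: r = 1, s = 1 − 12·(-1) = 13, t = -2 − 12·3 = -38  (check: 801·13 + 274·(-38) = 1)
The row with r = 1 (the gcd) gives the Bezout coefficients s = 13, t = -38.
Result: 801 · (13) + 274 · (-38) = 1.

gcd(801, 274) = 1; s = 13, t = -38 (check: 801·13 + 274·(-38) = 1).


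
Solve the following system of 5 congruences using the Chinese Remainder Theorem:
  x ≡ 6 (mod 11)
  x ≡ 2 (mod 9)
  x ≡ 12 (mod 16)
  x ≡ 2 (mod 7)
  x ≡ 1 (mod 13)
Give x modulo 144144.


Product of moduli M = 11 · 9 · 16 · 7 · 13 = 144144.
Merge one congruence at a time:
  Start: x ≡ 6 (mod 11).
  Combine with x ≡ 2 (mod 9); new modulus lcm = 99.
    Write x = 6 + 11·t and substitute into x ≡ 2 (mod 9): 11·t ≡ 2 − 6 = -4 (mod 9).
    Reduce coefficients mod 9: 2·t ≡ 5 (mod 9).
    The inverse of 2 mod 9 is 5 (since 2·5 = 10 = 1·9 + 1), so t ≡ 5·5 = 25 ≡ 7 (mod 9).
    Then x = 6 + 11·7 = 83, valid modulo lcm(11, 9) = 99: x ≡ 83 (mod 99).
  Combine with x ≡ 12 (mod 16); new modulus lcm = 1584.
    Write x = 83 + 99·t and substitute into x ≡ 12 (mod 16): 99·t ≡ 12 − 83 = -71 (mod 16).
    Reduce coefficients mod 16: 3·t ≡ 9 (mod 16).
    The inverse of 3 mod 16 is 11 (since 3·11 = 33 = 2·16 + 1), so t ≡ 11·9 = 99 ≡ 3 (mod 16).
    Then x = 83 + 99·3 = 380, valid modulo lcm(99, 16) = 1584: x ≡ 380 (mod 1584).
  Combine with x ≡ 2 (mod 7); new modulus lcm = 11088.
    Write x = 380 + 1584·t and substitute into x ≡ 2 (mod 7): 1584·t ≡ 2 − 380 = -378 (mod 7).
    Reduce coefficients mod 7: 2·t ≡ 0 (mod 7).
    The inverse of 2 mod 7 is 4 (since 2·4 = 8 = 1·7 + 1), so t ≡ 4·0 = 0 ≡ 0 (mod 7).
    Then x = 380 + 1584·0 = 380, valid modulo lcm(1584, 7) = 11088: x ≡ 380 (mod 11088).
  Combine with x ≡ 1 (mod 13); new modulus lcm = 144144.
    Write x = 380 + 11088·t and substitute into x ≡ 1 (mod 13): 11088·t ≡ 1 − 380 = -379 (mod 13).
    Reduce coefficients mod 13: 12·t ≡ 11 (mod 13).
    The inverse of 12 mod 13 is 12 (since 12·12 = 144 = 11·13 + 1), so t ≡ 12·11 = 132 ≡ 2 (mod 13).
    Then x = 380 + 11088·2 = 22556, valid modulo lcm(11088, 13) = 144144: x ≡ 22556 (mod 144144).
Verify against each original: 22556 mod 11 = 6, 22556 mod 9 = 2, 22556 mod 16 = 12, 22556 mod 7 = 2, 22556 mod 13 = 1.

x ≡ 22556 (mod 144144).


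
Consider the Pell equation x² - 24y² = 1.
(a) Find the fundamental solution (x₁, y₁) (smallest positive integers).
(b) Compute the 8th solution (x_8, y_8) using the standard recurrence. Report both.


Step 1: Find the fundamental solution (x₁, y₁) of x² - 24y² = 1.
  Expand √24 as a continued fraction. a₀ = ⌊√24⌋ = 4; iterate m_{k+1} = d_k·a_k − m_k, d_{k+1} = (24 − m_{k+1}²)/d_k, a_{k+1} = ⌊(a₀ + m_{k+1})/d_{k+1}⌋ (starting m₀ = 0, d₀ = 1), with convergents p_k = a_k·p_{k-1} + p_{k-2}, q_k = a_k·q_{k-1} + q_{k-2} (p₋₁ = 1, q₋₁ = 0):
  k = 0: a₀ = 4; p₀/q₀ = 4/1; p₀² − 24·q₀² = 16 − 24 = -8.
  k = 1: m = 4, d = 8, a = ⌊(4 + 4)/8⌋ = 1; p/q = (1·4 + 1)/(1·1 + 0) = 5/1; p² − 24·q² = 25 − 24 = 1.
  The first convergent with p² − 24·q² = 1 gives the fundamental solution (x₁, y₁) = (5, 1).
Step 2: Apply the recurrence (x_{n+1}, y_{n+1}) = (x₁x_n + 24y₁y_n, x₁y_n + y₁x_n) repeatedly.
  From (x_1, y_1) = (5, 1): x_2 = 5·5 + 24·1·1 = 49; y_2 = 5·1 + 1·5 = 10.
  From (x_2, y_2) = (49, 10): x_3 = 5·49 + 24·1·10 = 485; y_3 = 5·10 + 1·49 = 99.
  From (x_3, y_3) = (485, 99): x_4 = 5·485 + 24·1·99 = 4801; y_4 = 5·99 + 1·485 = 980.
  From (x_4, y_4) = (4801, 980): x_5 = 5·4801 + 24·1·980 = 47525; y_5 = 5·980 + 1·4801 = 9701.
  From (x_5, y_5) = (47525, 9701): x_6 = 5·47525 + 24·1·9701 = 470449; y_6 = 5·9701 + 1·47525 = 96030.
  From (x_6, y_6) = (470449, 96030): x_7 = 5·470449 + 24·1·96030 = 4656965; y_7 = 5·96030 + 1·470449 = 950599.
  From (x_7, y_7) = (4656965, 950599): x_8 = 5·4656965 + 24·1·950599 = 46099201; y_8 = 5·950599 + 1·4656965 = 9409960.
Step 3: Verify x_8² - 24·y_8² = 2125136332838401 - 2125136332838400 = 1 (should be 1). ✓

(x_1, y_1) = (5, 1); (x_8, y_8) = (46099201, 9409960).


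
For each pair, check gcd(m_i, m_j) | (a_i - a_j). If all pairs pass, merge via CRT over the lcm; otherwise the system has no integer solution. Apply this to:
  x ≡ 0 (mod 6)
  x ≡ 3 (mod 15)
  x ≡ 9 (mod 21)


Moduli 6, 15, 21 are not pairwise coprime, so CRT works modulo lcm(m_i) when all pairwise compatibility conditions hold.
Pairwise compatibility: gcd(m_i, m_j) must divide a_i - a_j for every pair.
Merge one congruence at a time:
  Start: x ≡ 0 (mod 6).
  Combine with x ≡ 3 (mod 15): gcd(6, 15) = 3; 3 - 0 = 3, which IS divisible by 3, so compatible.
    Write x = 0 + 6·t and substitute into x ≡ 3 (mod 15): 6·t ≡ 3 − 0 = 3 (mod 15).
    Divide the congruence (and modulus) by g = 3: 2·t ≡ 1 (mod 5).
    The inverse of 2 mod 5 is 3 (since 2·3 = 6 = 1·5 + 1), so t ≡ 3·1 = 3 ≡ 3 (mod 5).
    Then x = 0 + 6·3 = 18, valid modulo lcm(6, 15) = 30: x ≡ 18 (mod 30).
  Combine with x ≡ 9 (mod 21): gcd(30, 21) = 3; 9 - 18 = -9, which IS divisible by 3, so compatible.
    Write x = 18 + 30·t and substitute into x ≡ 9 (mod 21): 30·t ≡ 9 − 18 = -9 (mod 21).
    Divide the congruence (and modulus) by g = 3: 10·t ≡ -3 (mod 7).
    Reduce coefficients mod 7: 3·t ≡ 4 (mod 7).
    The inverse of 3 mod 7 is 5 (since 3·5 = 15 = 2·7 + 1), so t ≡ 5·4 = 20 ≡ 6 (mod 7).
    Then x = 18 + 30·6 = 198, valid modulo lcm(30, 21) = 210: x ≡ 198 (mod 210).
Verify: 198 mod 6 = 0, 198 mod 15 = 3, 198 mod 21 = 9.

x ≡ 198 (mod 210).


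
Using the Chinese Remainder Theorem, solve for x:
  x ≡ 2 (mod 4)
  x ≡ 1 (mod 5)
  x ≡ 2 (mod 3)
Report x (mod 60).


Moduli 4, 5, 3 are pairwise coprime; by CRT there is a unique solution modulo M = 4 · 5 · 3 = 60.
Solve pairwise, accumulating the modulus:
  Start with x ≡ 2 (mod 4).
  Combine with x ≡ 1 (mod 5): since gcd(4, 5) = 1, we get a unique residue mod 20.
    Write x = 2 + 4·t and substitute into x ≡ 1 (mod 5): 4·t ≡ 1 − 2 = -1 (mod 5).
    Reduce coefficients mod 5: 4·t ≡ 4 (mod 5).
    The inverse of 4 mod 5 is 4 (since 4·4 = 16 = 3·5 + 1), so t ≡ 4·4 = 16 ≡ 1 (mod 5).
    Then x = 2 + 4·1 = 6, valid modulo lcm(4, 5) = 20: x ≡ 6 (mod 20).
  Combine with x ≡ 2 (mod 3): since gcd(20, 3) = 1, we get a unique residue mod 60.
    Write x = 6 + 20·t and substitute into x ≡ 2 (mod 3): 20·t ≡ 2 − 6 = -4 (mod 3).
    Reduce coefficients mod 3: 2·t ≡ 2 (mod 3).
    The inverse of 2 mod 3 is 2 (since 2·2 = 4 = 1·3 + 1), so t ≡ 2·2 = 4 ≡ 1 (mod 3).
    Then x = 6 + 20·1 = 26, valid modulo lcm(20, 3) = 60: x ≡ 26 (mod 60).
Verify: 26 mod 4 = 2 ✓, 26 mod 5 = 1 ✓, 26 mod 3 = 2 ✓.

x ≡ 26 (mod 60).
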